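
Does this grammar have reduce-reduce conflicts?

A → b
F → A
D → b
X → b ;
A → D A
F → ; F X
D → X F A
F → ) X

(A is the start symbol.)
A reduce-reduce conflict occurs when an LR(0) state has two complete items [A → α .] and [B → β .] — both call for a reduction, and with no lookahead the parser cannot choose between them.

Augment with A' → A and build the canonical LR(0) collection (I0 = CLOSURE({[A' → . A]}), then GOTO on every symbol after a dot until no new states appear). It has 16 states:
  I0: { [A → . D A], [A → . b], [A' → . A], [D → . X F A], [D → . b], [X → . b ;] }  — shift
  I1: { [A' → A .] }  — accept
  I2: { [A → . D A], [A → . b], [A → D . A], [D → . X F A], [D → . b], [X → . b ;] }  — shift
  I3: { [A → . D A], [A → . b], [D → . X F A], [D → . b], [D → X . F A], [F → . ) X], [F → . ; F X], [F → . A], [X → . b ;] }  — shift
  I4: { [A → b .], [D → b .], [X → b . ;] }  — shift, 2 reduces
  I5: { [X → b ; .] }  — reduce
  I6: { [F → ) . X], [X → . b ;] }  — shift
  I7: { [A → . D A], [A → . b], [D → . X F A], [D → . b], [F → . ) X], [F → . ; F X], [F → . A], [F → ; . F X], [X → . b ;] }  — shift
  I8: { [F → A .] }  — reduce
  I9: { [A → . D A], [A → . b], [D → . X F A], [D → . b], [D → X F . A], [X → . b ;] }  — shift
  I10: { [D → X F A .] }  — reduce
  I11: { [F → ; F . X], [X → . b ;] }  — shift
  I12: { [F → ; F X .] }  — reduce
  I13: { [X → b . ;] }  — shift
  I14: { [F → ) X .] }  — reduce
  I15: { [A → D A .] }  — reduce

I4 contains complete items [A → b .], [D → b .] — reduce-reduce conflict.

Answer: Yes — I4: [A → b .] vs [D → b .]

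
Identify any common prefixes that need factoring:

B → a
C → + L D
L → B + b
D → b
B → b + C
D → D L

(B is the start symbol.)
No, left-factoring is not needed

Left-factoring is needed when two productions for the same non-terminal
share a common prefix on the right-hand side.

Productions for B:
  B → a
  B → b + C
Productions for D:
  D → b
  D → D L

No common prefixes found.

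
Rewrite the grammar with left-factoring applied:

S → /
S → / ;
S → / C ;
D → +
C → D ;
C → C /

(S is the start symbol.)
S → / S'
S' → ε
S' → ;
S' → C ;
D → +
C → D ;
C → C /

Left-factoring transforms A → αβ₁ | αβ₂ into A → αA' and A' → β₁ | β₂
(α is the longest common prefix among the alternatives). Repeat until
no nonterminal has two alternatives with a common prefix.

Round 1: S has alternatives sharing prefix '/'. Introduce S': S → / S'
  Add: S' → ε
  Add: S' → ;
  Add: S' → C ;

No remaining common prefixes — done.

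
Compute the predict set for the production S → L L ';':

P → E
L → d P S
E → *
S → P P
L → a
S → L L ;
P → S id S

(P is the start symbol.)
{ 'a', 'd' }

PREDICT(S → L L ';') = (FIRST(RHS) \ {ε}) ∪ (FOLLOW(S) if ε ∈ FIRST(RHS), i.e. RHS ⇒* ε)
FIRST(L) = { 'a', 'd' }
FIRST(L L ';') = { 'a', 'd' }
ε ∉ FIRST(L L ';'), so FOLLOW(S) is not added.
PREDICT(S → L L ';') = { 'a', 'd' }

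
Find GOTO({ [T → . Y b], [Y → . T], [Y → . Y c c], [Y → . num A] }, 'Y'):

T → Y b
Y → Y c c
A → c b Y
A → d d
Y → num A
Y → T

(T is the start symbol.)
GOTO(I, 'Y') = CLOSURE({ [A → αX.β] : [A → α.Xβ] ∈ I, X = 'Y' })

Items with dot before 'Y', with the dot advanced:
  [T → . Y b] → [T → Y . b]
  [Y → . Y c c] → [Y → Y . c c]
Closure adds nothing (no advanced item has the dot before a non-terminal).

GOTO = { [T → Y . b], [Y → Y . c c] }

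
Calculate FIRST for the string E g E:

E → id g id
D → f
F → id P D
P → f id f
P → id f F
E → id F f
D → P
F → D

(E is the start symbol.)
{ 'id' }

FIRST sets of the non-terminals involved (from the grammar, by fixed-point iteration):
  FIRST(E) = { 'id' }

To compute FIRST(E g E), process the symbols left to right:
Symbol E is a non-terminal. Add FIRST(E) \ {ε} = { 'id' }
E is not nullable (ε ∉ FIRST(E)), so stop here.
FIRST(E g E) = { 'id' }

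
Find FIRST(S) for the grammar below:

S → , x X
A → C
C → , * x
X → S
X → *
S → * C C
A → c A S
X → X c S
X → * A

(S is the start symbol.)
To compute FIRST(S), examine every production with S on the left-hand side, reading each right-hand side left to right until a non-nullable symbol is reached.

From S → , x X:
  - ',' is a terminal: add ',' and stop
From S → * C C:
  - '*' is a terminal: add '*' and stop

Collecting: FIRST(S) = { '*', ',' }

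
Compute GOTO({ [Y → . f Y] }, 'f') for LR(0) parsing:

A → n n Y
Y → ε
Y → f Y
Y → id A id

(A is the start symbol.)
{ [Y → . f Y], [Y → . id A id], [Y → .], [Y → f . Y] }

GOTO(I, 'f') = CLOSURE({ [A → αX.β] : [A → α.Xβ] ∈ I, X = 'f' })

Items with dot before 'f', with the dot advanced:
  [Y → . f Y] → [Y → f . Y]
Closure of the advanced items:
  [Y → f . Y] has the dot before Y: add [Y → .], [Y → . f Y], [Y → . id A id]

GOTO = { [Y → . f Y], [Y → . id A id], [Y → .], [Y → f . Y] }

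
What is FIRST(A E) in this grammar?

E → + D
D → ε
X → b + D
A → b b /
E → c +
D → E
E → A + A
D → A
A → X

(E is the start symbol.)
{ 'b' }

FIRST sets of the non-terminals involved (from the grammar, by fixed-point iteration):
  FIRST(A) = { 'b' }

To compute FIRST(A E), process the symbols left to right:
Symbol A is a non-terminal. Add FIRST(A) \ {ε} = { 'b' }
A is not nullable (ε ∉ FIRST(A)), so stop here.
FIRST(A E) = { 'b' }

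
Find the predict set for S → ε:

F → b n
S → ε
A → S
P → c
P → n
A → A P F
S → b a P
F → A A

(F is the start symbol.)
{ $, 'b', 'c', 'n' }

PREDICT(S → ε) = (FIRST(RHS) \ {ε}) ∪ (FOLLOW(S) if ε ∈ FIRST(RHS), i.e. RHS ⇒* ε)
The right-hand side is ε (FIRST(ε) = { ε }), so the predict set is FOLLOW(S) = { $, 'b', 'c', 'n' }
PREDICT(S → ε) = { $, 'b', 'c', 'n' }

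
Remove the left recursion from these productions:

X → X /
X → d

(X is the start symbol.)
X → d X'
X' → / X'
X' → ε

X is directly left-recursive. The standard transformation for
  A → A α₁ | ... | A α_m | β₁ | ... | β_n
is
  A  → β₁ A' | ... | β_n A'
  A' → α₁ A' | ... | α_m A' | ε

X → d becomes X → d X'
X → X / becomes X' → / X'
Add X' → ε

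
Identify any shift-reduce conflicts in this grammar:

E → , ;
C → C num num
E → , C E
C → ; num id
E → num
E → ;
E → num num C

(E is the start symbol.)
Yes — I4: [E → num .] vs [E → num . num C]; I7: [E → num num C .] vs [C → C . num num]; I12: [E → , ; .] vs [C → ; . num id]; I15: [E → num .] vs [C → C num . num]; I16: [C → C num num .] vs [C → . ; num id]

A shift-reduce conflict occurs when an LR(0) state has both:
  - a complete (reduce) item [A → α .] (dot at the end), and
  - a shift item [B → β . c γ] (dot before a terminal).

Augment with E' → E and build the canonical LR(0) collection (I0 = CLOSURE({[E' → . E]}), then GOTO on every symbol after a dot until no new states appear). It has 17 states:
  I0: { [E → . , ;], [E → . , C E], [E → . ;], [E → . num num C], [E → . num], [E' → . E] }  — shift
  I1: { [C → . ; num id], [C → . C num num], [E → , . ;], [E → , . C E] }  — shift
  I2: { [E → ; .] }  — reduce
  I3: { [E' → E .] }  — accept
  I4: { [E → num . num C], [E → num .] }  — shift, reduce
  I5: { [C → . ; num id], [C → . C num num], [E → num num . C] }  — shift
  I6: { [C → ; . num id] }  — shift
  I7: { [C → C . num num], [E → num num C .] }  — shift, reduce
  I8: { [C → C num . num] }  — shift
  I9: { [C → C num num .] }  — reduce
  I10: { [C → ; num . id] }  — shift
  I11: { [C → ; num id .] }  — reduce
  I12: { [C → ; . num id], [E → , ; .] }  — shift, reduce
  I13: { [C → C . num num], [E → , C . E], [E → . , ;], [E → . , C E], [E → . ;], [E → . num num C], [E → . num] }  — shift
  I14: { [E → , C E .] }  — reduce
  I15: { [C → C num . num], [E → num . num C], [E → num .] }  — shift, reduce
  I16: { [C → . ; num id], [C → . C num num], [C → C num num .], [E → num num . C] }  — shift, reduce

I4 contains reduce item [E → num .] and shift item [E → num . num C] — shift-reduce conflict.
I7 contains reduce item [E → num num C .] and shift item [C → C . num num] — shift-reduce conflict.
I12 contains reduce item [E → , ; .] and shift item [C → ; . num id] — shift-reduce conflict.
I15 contains reduce item [E → num .] and shift items [C → C num . num], [E → num . num C] — shift-reduce conflict.
I16 contains reduce item [C → C num num .] and shift item [C → . ; num id] — shift-reduce conflict.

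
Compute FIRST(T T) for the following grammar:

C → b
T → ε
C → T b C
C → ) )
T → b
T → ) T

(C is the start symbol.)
{ ')', 'b', ε }

FIRST sets of the non-terminals involved (from the grammar, by fixed-point iteration):
  FIRST(T) = { ')', 'b', ε }

To compute FIRST(T T), process the symbols left to right:
Symbol T is a non-terminal. Add FIRST(T) \ {ε} = { ')', 'b' }
T is nullable (ε ∈ FIRST(T)), continue to the next symbol.
Symbol T is a non-terminal. Add FIRST(T) \ {ε} = { ')', 'b' }
T is nullable (ε ∈ FIRST(T)), continue to the next symbol.
All symbols are nullable, so ε is in the result.
FIRST(T T) = { ')', 'b', ε }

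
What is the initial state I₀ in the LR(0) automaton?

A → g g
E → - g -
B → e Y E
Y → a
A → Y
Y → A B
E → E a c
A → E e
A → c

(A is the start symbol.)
{ [A → . E e], [A → . Y], [A → . c], [A → . g g], [A' → . A], [E → . - g -], [E → . E a c], [Y → . A B], [Y → . a] }

First, augment the grammar with A' → A
I₀ = CLOSURE({ [A' → . A] }):
  [A' → . A] has the dot before A: add [A → . g g], [A → . Y], [A → . E e], [A → . c]
  [A → . Y] has the dot before Y: add [Y → . a], [Y → . A B]
  [A → . E e] has the dot before E: add [E → . - g -], [E → . E a c]
No further items can be added.

I₀ = { [A → . E e], [A → . Y], [A → . c], [A → . g g], [A' → . A], [E → . - g -], [E → . E a c], [Y → . A B], [Y → . a] }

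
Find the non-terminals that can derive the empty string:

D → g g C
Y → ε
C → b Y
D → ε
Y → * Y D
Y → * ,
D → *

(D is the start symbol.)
A non-terminal is nullable if it can derive ε (the empty string): either it has an ε-production, or it has a production whose right-hand side consists entirely of nullable non-terminals.

ε-productions: Y → ε, D → ε
So Y, D are immediately nullable.
No further non-terminal can be added: every production for the remaining non-terminals contains a terminal or a non-nullable non-terminal.
Nullable = { 'D', 'Y' }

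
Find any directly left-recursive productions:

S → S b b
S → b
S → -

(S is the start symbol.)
S → S b b: LEFT RECURSIVE (starts with S)
S → b: starts with b
S → -: starts with '-'

The grammar has direct left recursion on: S.

Answer: Yes, S is left-recursive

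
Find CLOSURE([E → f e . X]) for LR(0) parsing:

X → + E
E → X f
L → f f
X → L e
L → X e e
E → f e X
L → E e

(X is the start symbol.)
To compute CLOSURE, for each item [A → α.Bβ] where B is a non-terminal, add [B → .γ] for all productions B → γ; repeat for the newly added items until nothing changes.

Start with: [E → f e . X]
  [E → f e . X] has the dot before X: add [X → . + E], [X → . L e]
  [X → . L e] has the dot before L: add [L → . f f], [L → . X e e], [L → . E e]
  [L → . E e] has the dot before E: add [E → . X f], [E → . f e X]
No further items can be added.

CLOSURE = { [E → . X f], [E → . f e X], [E → f e . X], [L → . E e], [L → . X e e], [L → . f f], [X → . + E], [X → . L e] }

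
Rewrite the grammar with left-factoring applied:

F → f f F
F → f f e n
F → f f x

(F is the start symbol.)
F → f f F'
F' → F
F' → e n
F' → x

Left-factoring transforms A → αβ₁ | αβ₂ into A → αA' and A' → β₁ | β₂
(α is the longest common prefix among the alternatives). Repeat until
no nonterminal has two alternatives with a common prefix.

Round 1: F has alternatives sharing prefix 'f f'. Introduce F': F → f f F'
  Add: F' → F
  Add: F' → e n
  Add: F' → x

No remaining common prefixes — done.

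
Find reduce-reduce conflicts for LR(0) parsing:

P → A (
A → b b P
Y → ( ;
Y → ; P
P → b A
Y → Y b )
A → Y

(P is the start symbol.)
No reduce-reduce conflicts

A reduce-reduce conflict occurs when an LR(0) state has two complete items [A → α .] and [B → β .] — both call for a reduction, and with no lookahead the parser cannot choose between them.

Augment with P' → P and build the canonical LR(0) collection (I0 = CLOSURE({[P' → . P]}), then GOTO on every symbol after a dot until no new states appear). It has 17 states:
  I0: { [A → . Y], [A → . b b P], [P → . A (], [P → . b A], [P' → . P], [Y → . ( ;], [Y → . ; P], [Y → . Y b )] }  — shift
  I1: { [Y → ( . ;] }  — shift
  I2: { [A → . Y], [A → . b b P], [P → . A (], [P → . b A], [Y → . ( ;], [Y → . ; P], [Y → . Y b )], [Y → ; . P] }  — shift
  I3: { [P → A . (] }  — shift
  I4: { [P' → P .] }  — accept
  I5: { [A → Y .], [Y → Y . b )] }  — shift, reduce
  I6: { [A → . Y], [A → . b b P], [A → b . b P], [P → b . A], [Y → . ( ;], [Y → . ; P], [Y → . Y b )] }  — shift
  I7: { [P → b A .] }  — reduce
  I8: { [A → . Y], [A → . b b P], [A → b . b P], [A → b b . P], [P → . A (], [P → . b A], [Y → . ( ;], [Y → . ; P], [Y → . Y b )] }  — shift
  I9: { [A → b b P .] }  — reduce
  I10: { [A → . Y], [A → . b b P], [A → b . b P], [A → b b . P], [P → . A (], [P → . b A], [P → b . A], [Y → . ( ;], [Y → . ; P], [Y → . Y b )] }  — shift
  I11: { [P → A . (], [P → b A .] }  — shift, reduce
  I12: { [P → A ( .] }  — reduce
  I13: { [Y → Y b . )] }  — shift
  I14: { [Y → Y b ) .] }  — reduce
  I15: { [Y → ; P .] }  — reduce
  I16: { [Y → ( ; .] }  — reduce

No state contains more than one complete item.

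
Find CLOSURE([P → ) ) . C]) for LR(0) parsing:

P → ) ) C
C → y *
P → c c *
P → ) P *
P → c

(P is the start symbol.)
{ [C → . y *], [P → ) ) . C] }

To compute CLOSURE, for each item [A → α.Bβ] where B is a non-terminal, add [B → .γ] for all productions B → γ; repeat for the newly added items until nothing changes.

Start with: [P → ) ) . C]
  [P → ) ) . C] has the dot before C: add [C → . y *]
No further items can be added.

CLOSURE = { [C → . y *], [P → ) ) . C] }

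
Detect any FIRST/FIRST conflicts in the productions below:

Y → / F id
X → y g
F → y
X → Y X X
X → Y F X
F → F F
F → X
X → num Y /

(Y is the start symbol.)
A FIRST/FIRST conflict occurs when two productions N → α and N → β for the same non-terminal have FIRST(α) ∩ FIRST(β) ≠ ∅ (with ε ∈ FIRST of a nullable right-hand side, so two nullable alternatives also conflict).

FIRST sets of the non-terminals at (or reachable through a nullable prefix from) the front of some alternative:
  FIRST(Y) = { '/' }
  FIRST(F) = { '/', 'num', 'y' }
  FIRST(X) = { '/', 'num', 'y' }

Productions for X:
  X → y g: FIRST = { 'y' }
  X → Y X X: FIRST = { '/' }
  X → Y F X: FIRST = { '/' }
  X → num Y /: FIRST = { 'num' }
Productions for F:
  F → y: FIRST = { 'y' }
  F → F F: FIRST = { '/', 'num', 'y' }
  F → X: FIRST = { '/', 'num', 'y' }
Y has only one production, so no FIRST/FIRST conflict is possible there.

Conflict for X: X → Y X X and X → Y F X
  Overlap: { '/' }
Conflict for F: F → y and F → F F
  Overlap: { 'y' }
Conflict for F: F → y and F → X
  Overlap: { 'y' }
Conflict for F: F → F F and F → X
  Overlap: { '/', 'num', 'y' }

Answer: Yes. X → Y X X / X → Y F X on { '/' }; F → y / F → F F on { 'y' }; F → y / F → X on { 'y' }; F → F F / F → X on { '/', 'num', 'y' }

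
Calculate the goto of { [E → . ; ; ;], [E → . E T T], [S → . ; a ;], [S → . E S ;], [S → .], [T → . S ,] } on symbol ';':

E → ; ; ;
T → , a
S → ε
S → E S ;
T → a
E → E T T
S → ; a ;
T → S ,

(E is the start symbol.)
{ [E → ; . ; ;], [S → ; . a ;] }

GOTO(I, ';') = CLOSURE({ [A → αX.β] : [A → α.Xβ] ∈ I, X = ';' })

Items with dot before ';', with the dot advanced:
  [E → . ; ; ;] → [E → ; . ; ;]
  [S → . ; a ;] → [S → ; . a ;]
Closure adds nothing (no advanced item has the dot before a non-terminal).

GOTO = { [E → ; . ; ;], [S → ; . a ;] }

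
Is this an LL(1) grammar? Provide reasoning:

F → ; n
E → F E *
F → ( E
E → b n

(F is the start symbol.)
A grammar is LL(1) if for each non-terminal N with multiple productions, the predict sets of those productions are pairwise disjoint, where PREDICT(N → α) = (FIRST(α) \ {ε}) ∪ (FOLLOW(N) if α ⇒* ε).

Relevant sets:
  FIRST(F) = { '(', ';' }

For F:
  PREDICT(F → ';' n) = { ';' }
  PREDICT(F → '(' E) = { '(' }
For E:
  PREDICT(E → F E '*') = { '(', ';' }
  PREDICT(E → b n) = { 'b' }

All predict sets are disjoint. The grammar IS LL(1).

Answer: Yes, the grammar is LL(1).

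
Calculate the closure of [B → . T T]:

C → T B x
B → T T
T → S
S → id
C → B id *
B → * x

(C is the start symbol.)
{ [B → . T T], [S → . id], [T → . S] }

To compute CLOSURE, for each item [A → α.Bβ] where B is a non-terminal, add [B → .γ] for all productions B → γ; repeat for the newly added items until nothing changes.

Start with: [B → . T T]
  [B → . T T] has the dot before T: add [T → . S]
  [T → . S] has the dot before S: add [S → . id]
No further items can be added.

CLOSURE = { [B → . T T], [S → . id], [T → . S] }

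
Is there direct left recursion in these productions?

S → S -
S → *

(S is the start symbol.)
Yes, S is left-recursive

Direct left recursion occurs when N → N α for some non-terminal N (the right-hand side begins with the left-hand side itself).

S → S -: LEFT RECURSIVE (starts with S)
S → *: starts with '*'

The grammar has direct left recursion on: S.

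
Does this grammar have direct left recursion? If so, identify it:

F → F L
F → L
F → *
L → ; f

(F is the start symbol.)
Direct left recursion occurs when N → N α for some non-terminal N (the right-hand side begins with the left-hand side itself).

F → F L: LEFT RECURSIVE (starts with F)
F → L: starts with L
F → *: starts with '*'
L → ; f: starts with ';'

The grammar has direct left recursion on: F.

Answer: Yes, F is left-recursive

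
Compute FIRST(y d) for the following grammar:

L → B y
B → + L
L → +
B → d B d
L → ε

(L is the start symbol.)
{ 'y' }

To compute FIRST(y d), process the symbols left to right:
Symbol y is a terminal. Add 'y' and stop.
FIRST(y d) = { 'y' }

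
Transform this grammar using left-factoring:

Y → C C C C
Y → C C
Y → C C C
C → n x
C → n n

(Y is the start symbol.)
Y → C C Y'
Y' → C Y''
Y'' → C
Y'' → ε
Y' → ε
C → n C'
C' → x
C' → n

Left-factoring transforms A → αβ₁ | αβ₂ into A → αA' and A' → β₁ | β₂
(α is the longest common prefix among the alternatives). Repeat until
no nonterminal has two alternatives with a common prefix.

Round 1: Y has alternatives sharing prefix 'C C'. Introduce Y': Y → C C Y'
  Add: Y' → C C
  Add: Y' → ε
  Add: Y' → C

Round 2: Y' has alternatives sharing prefix 'C'. Introduce Y'': Y' → C Y''
  Add: Y'' → C
  Add: Y'' → ε

Round 3: C has alternatives sharing prefix 'n'. Introduce C': C → n C'
  Add: C' → x
  Add: C' → n

No remaining common prefixes — done.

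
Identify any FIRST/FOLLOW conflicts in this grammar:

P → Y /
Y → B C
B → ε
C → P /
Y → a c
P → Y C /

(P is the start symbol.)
No FIRST/FOLLOW conflicts.

Nullable non-terminals: B.
B has a nullable alternative but only one production, so nothing to check.

C, P, Y have no nullable alternative, so no FIRST/FOLLOW check is needed there.

No FIRST/FOLLOW conflicts found.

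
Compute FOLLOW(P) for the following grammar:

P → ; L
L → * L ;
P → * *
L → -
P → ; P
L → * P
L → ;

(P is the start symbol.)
{ $, ';' }

To compute FOLLOW(P), find every occurrence of P on a right-hand side N → α P β: add FIRST(β) \ {ε}, and if β is empty or nullable also add FOLLOW(N). Iterate to a fixed point.

P is the start symbol, so $ ∈ FOLLOW(P).
In P → ; P: P is at the end; this adds FOLLOW(P) to itself — nothing new
In L → * P: P is at the end, add FOLLOW(L)

The FOLLOW sets referred to above (computed the same way, to a fixed point):
  FOLLOW(L) = { $, ';' }

Taking the union: FOLLOW(P) = { $, ';' }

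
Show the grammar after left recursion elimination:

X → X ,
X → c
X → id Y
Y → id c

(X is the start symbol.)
X → c X'
X → id Y X'
X' → , X'
X' → ε
Y → id c

X is directly left-recursive. The standard transformation for
  A → A α₁ | ... | A α_m | β₁ | ... | β_n
is
  A  → β₁ A' | ... | β_n A'
  A' → α₁ A' | ... | α_m A' | ε

X → c becomes X → c X'
X → id Y becomes X → id Y X'
X → X , becomes X' → , X'
Add X' → ε

Productions for other non-terminals are unchanged:
  Y → id c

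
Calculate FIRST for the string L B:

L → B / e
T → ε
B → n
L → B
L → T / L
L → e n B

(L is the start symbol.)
FIRST sets of the non-terminals involved (from the grammar, by fixed-point iteration):
  FIRST(L) = { '/', 'e', 'n' }

To compute FIRST(L B), process the symbols left to right:
Symbol L is a non-terminal. Add FIRST(L) \ {ε} = { '/', 'e', 'n' }
L is not nullable (ε ∉ FIRST(L)), so stop here.
FIRST(L B) = { '/', 'e', 'n' }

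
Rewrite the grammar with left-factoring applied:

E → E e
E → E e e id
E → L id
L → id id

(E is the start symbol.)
E → E e E'
E' → ε
E' → e id
E → L id
L → id id

Left-factoring transforms A → αβ₁ | αβ₂ into A → αA' and A' → β₁ | β₂
(α is the longest common prefix among the alternatives). Repeat until
no nonterminal has two alternatives with a common prefix.

Round 1: E has alternatives sharing prefix 'E e'. Introduce E': E → E e E'
  Add: E' → ε
  Add: E' → e id

No remaining common prefixes — done.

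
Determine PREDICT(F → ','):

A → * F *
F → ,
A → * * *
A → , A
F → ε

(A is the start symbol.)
{ ',' }

PREDICT(F → ',') = (FIRST(RHS) \ {ε}) ∪ (FOLLOW(F) if ε ∈ FIRST(RHS), i.e. RHS ⇒* ε)
FIRST(',') = { ',' }
ε ∉ FIRST(','), so FOLLOW(F) is not added.
PREDICT(F → ',') = { ',' }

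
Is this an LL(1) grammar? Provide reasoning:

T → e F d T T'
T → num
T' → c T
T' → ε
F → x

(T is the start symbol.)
No. Predict set conflict for T': { 'c' }

A grammar is LL(1) if for each non-terminal N with multiple productions, the predict sets of those productions are pairwise disjoint, where PREDICT(N → α) = (FIRST(α) \ {ε}) ∪ (FOLLOW(N) if α ⇒* ε).

Relevant sets:
  FOLLOW(T') = { $, 'c' }

For T:
  PREDICT(T → e F d T T') = { 'e' }
  PREDICT(T → num) = { 'num' }
For T':
  PREDICT(T' → c T) = { 'c' }
  PREDICT(T' → ε) = { $, 'c' }
F has a single production, so nothing to check there.

Conflict found: Predict set conflict for T': { 'c' }
The grammar is NOT LL(1).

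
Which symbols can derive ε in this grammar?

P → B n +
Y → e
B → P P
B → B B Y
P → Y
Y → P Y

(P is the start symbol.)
None

A non-terminal is nullable if it can derive ε (the empty string): either it has an ε-production, or it has a production whose right-hand side consists entirely of nullable non-terminals.

There are no ε-productions, so no non-terminal can derive ε.
No non-terminals are nullable.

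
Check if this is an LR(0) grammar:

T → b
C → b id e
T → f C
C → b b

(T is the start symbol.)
Yes, the grammar is LR(0)

A grammar is LR(0) if no state in the canonical LR(0) collection has:
  - both a shift item (dot before a terminal) and a complete item (shift-reduce conflict), or
  - two or more complete items (reduce-reduce conflict; the accept item [T' → T .] counts as a complete item here).

Augment with T' → T and build the canonical LR(0) collection (I0 = CLOSURE({[T' → . T]}), then GOTO on every symbol after a dot until no new states appear). It has 9 states:
  I0: { [T → . b], [T → . f C], [T' → . T] }  — shift
  I1: { [T' → T .] }  — accept
  I2: { [T → b .] }  — reduce
  I3: { [C → . b b], [C → . b id e], [T → f . C] }  — shift
  I4: { [T → f C .] }  — reduce
  I5: { [C → b . b], [C → b . id e] }  — shift
  I6: { [C → b b .] }  — reduce
  I7: { [C → b id . e] }  — shift
  I8: { [C → b id e .] }  — reduce

Every state is either a pure shift/goto state or contains exactly one complete item and nothing to shift — no conflicts. The grammar is LR(0).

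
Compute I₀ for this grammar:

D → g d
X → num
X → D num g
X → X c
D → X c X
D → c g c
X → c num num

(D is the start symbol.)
{ [D → . X c X], [D → . c g c], [D → . g d], [D' → . D], [X → . D num g], [X → . X c], [X → . c num num], [X → . num] }

First, augment the grammar with D' → D
I₀ = CLOSURE({ [D' → . D] }):
  [D' → . D] has the dot before D: add [D → . g d], [D → . X c X], [D → . c g c]
  [D → . X c X] has the dot before X: add [X → . num], [X → . D num g], [X → . X c], [X → . c num num]
No further items can be added.

I₀ = { [D → . X c X], [D → . c g c], [D → . g d], [D' → . D], [X → . D num g], [X → . X c], [X → . c num num], [X → . num] }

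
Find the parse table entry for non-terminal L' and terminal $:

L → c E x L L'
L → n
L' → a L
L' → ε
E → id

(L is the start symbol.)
L' → ε

To find M[L', $], we find productions for L' where $ is in the predict set (PREDICT(N → α) = (FIRST(α) \ {ε}) ∪ (FOLLOW(N) if α ⇒* ε)).

Relevant sets:
  FOLLOW(L') = { $, 'a' }

L' → a L: PREDICT = { 'a' }
L' → ε: PREDICT = { $, 'a' }
  $ is in predict set, so this production goes in M[L', $]

M[L', $] = L' → ε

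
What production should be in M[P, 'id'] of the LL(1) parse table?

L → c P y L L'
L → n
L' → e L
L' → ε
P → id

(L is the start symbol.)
To find M[P, 'id'], we find productions for P where 'id' is in the predict set (PREDICT(N → α) = (FIRST(α) \ {ε}) ∪ (FOLLOW(N) if α ⇒* ε)).

P → id: PREDICT = { 'id' }
  'id' is in predict set, so this production goes in M[P, 'id']

M[P, 'id'] = P → id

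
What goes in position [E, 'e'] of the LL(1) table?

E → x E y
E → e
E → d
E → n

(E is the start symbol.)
E → e

To find M[E, 'e'], we find productions for E where 'e' is in the predict set (PREDICT(N → α) = (FIRST(α) \ {ε}) ∪ (FOLLOW(N) if α ⇒* ε)).

E → x E y: PREDICT = { 'x' }
E → e: PREDICT = { 'e' }
  'e' is in predict set, so this production goes in M[E, 'e']
E → d: PREDICT = { 'd' }
E → n: PREDICT = { 'n' }

M[E, 'e'] = E → e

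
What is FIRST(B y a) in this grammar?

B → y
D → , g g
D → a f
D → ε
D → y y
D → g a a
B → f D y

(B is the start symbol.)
FIRST sets of the non-terminals involved (from the grammar, by fixed-point iteration):
  FIRST(B) = { 'f', 'y' }

To compute FIRST(B y a), process the symbols left to right:
Symbol B is a non-terminal. Add FIRST(B) \ {ε} = { 'f', 'y' }
B is not nullable (ε ∉ FIRST(B)), so stop here.
FIRST(B y a) = { 'f', 'y' }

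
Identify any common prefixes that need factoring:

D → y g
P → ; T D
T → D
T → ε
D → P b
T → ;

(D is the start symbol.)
Left-factoring is needed when two productions for the same non-terminal
share a common prefix on the right-hand side.

Productions for D:
  D → y g
  D → P b
Productions for T:
  T → D
  T → ε
  T → ;

No common prefixes found.

Answer: No, left-factoring is not needed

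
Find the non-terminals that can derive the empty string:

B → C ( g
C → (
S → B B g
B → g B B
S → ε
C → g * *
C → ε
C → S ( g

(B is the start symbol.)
{ 'C', 'S' }

A non-terminal is nullable if it can derive ε (the empty string): either it has an ε-production, or it has a production whose right-hand side consists entirely of nullable non-terminals.

ε-productions: S → ε, C → ε
So S, C are immediately nullable.
No further non-terminal can be added: every production for the remaining non-terminals contains a terminal or a non-nullable non-terminal.
Nullable = { 'C', 'S' }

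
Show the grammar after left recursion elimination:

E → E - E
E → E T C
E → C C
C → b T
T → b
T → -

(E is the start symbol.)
E → C C E'
E' → - E E'
E' → T C E'
E' → ε
C → b T
T → b
T → -

E is directly left-recursive. The standard transformation for
  A → A α₁ | ... | A α_m | β₁ | ... | β_n
is
  A  → β₁ A' | ... | β_n A'
  A' → α₁ A' | ... | α_m A' | ε

E → C C becomes E → C C E'
E → E - E becomes E' → - E E'
E → E T C becomes E' → T C E'
Add E' → ε

Productions for other non-terminals are unchanged:
  C → b T
  T → b
  T → -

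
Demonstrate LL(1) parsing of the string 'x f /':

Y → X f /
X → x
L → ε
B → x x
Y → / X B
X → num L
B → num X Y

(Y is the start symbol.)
LL(1) parsing maintains a stack (initially the start symbol over $) and the input. At each step: if the stack top is a terminal, match it against the current input token; if it is a non-terminal N, replace it with the RHS of M[N, lookahead] (the unique production whose predict set contains the lookahead).

Stack is shown with the top on the left.

Stack    Input    Action
------------------------
Y $      x f / $  output Y → X f /
X f / $  x f / $  output X → x
x f / $  x f / $  match 'x'
f / $    f / $    match 'f'
/ $      / $      match '/'
$        $        accept

The string is accepted.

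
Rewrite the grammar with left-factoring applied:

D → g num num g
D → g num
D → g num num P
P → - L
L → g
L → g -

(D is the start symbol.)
Left-factoring transforms A → αβ₁ | αβ₂ into A → αA' and A' → β₁ | β₂
(α is the longest common prefix among the alternatives). Repeat until
no nonterminal has two alternatives with a common prefix.

Round 1: D has alternatives sharing prefix 'g num'. Introduce D': D → g num D'
  Add: D' → num g
  Add: D' → ε
  Add: D' → num P

Round 2: D' has alternatives sharing prefix 'num'. Introduce D'': D' → num D''
  Add: D'' → g
  Add: D'' → P

Round 3: L has alternatives sharing prefix 'g'. Introduce L': L → g L'
  Add: L' → ε
  Add: L' → -

No remaining common prefixes — done.

Resulting grammar:
D → g num D'
D' → num D''
D'' → g
D'' → P
D' → ε
P → - L
L → g L'
L' → ε
L' → -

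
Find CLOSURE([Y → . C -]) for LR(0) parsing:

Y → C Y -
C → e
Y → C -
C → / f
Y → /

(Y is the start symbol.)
Start with: [Y → . C -]
  [Y → . C -] has the dot before C: add [C → . e], [C → . / f]
No further items can be added.

CLOSURE = { [C → . / f], [C → . e], [Y → . C -] }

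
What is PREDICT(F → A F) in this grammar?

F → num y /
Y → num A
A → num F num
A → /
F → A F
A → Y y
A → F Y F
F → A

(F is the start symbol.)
PREDICT(F → A F) = (FIRST(RHS) \ {ε}) ∪ (FOLLOW(F) if ε ∈ FIRST(RHS), i.e. RHS ⇒* ε)
FIRST(A) = { '/', 'num' }
FIRST(A F) = { '/', 'num' }
ε ∉ FIRST(A F), so FOLLOW(F) is not added.
PREDICT(F → A F) = { '/', 'num' }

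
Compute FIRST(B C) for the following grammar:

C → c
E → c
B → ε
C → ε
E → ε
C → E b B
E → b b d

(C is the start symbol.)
FIRST sets of the non-terminals involved (from the grammar, by fixed-point iteration):
  FIRST(B) = { ε }
  FIRST(C) = { 'b', 'c', ε }

To compute FIRST(B C), process the symbols left to right:
Symbol B is a non-terminal. Add FIRST(B) \ {ε} = { }
B is nullable (ε ∈ FIRST(B)), continue to the next symbol.
Symbol C is a non-terminal. Add FIRST(C) \ {ε} = { 'b', 'c' }
C is nullable (ε ∈ FIRST(C)), continue to the next symbol.
All symbols are nullable, so ε is in the result.
FIRST(B C) = { 'b', 'c', ε }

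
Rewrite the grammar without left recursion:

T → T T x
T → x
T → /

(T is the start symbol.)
T is directly left-recursive. The standard transformation for
  A → A α₁ | ... | A α_m | β₁ | ... | β_n
is
  A  → β₁ A' | ... | β_n A'
  A' → α₁ A' | ... | α_m A' | ε

T → x becomes T → x T'
T → / becomes T → / T'
T → T T x becomes T' → T x T'
Add T' → ε

Resulting grammar:
T → x T'
T → / T'
T' → T x T'
T' → ε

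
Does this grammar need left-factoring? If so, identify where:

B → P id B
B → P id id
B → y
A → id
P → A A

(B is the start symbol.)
Yes, B has productions with common prefix 'P id'

Left-factoring is needed when two productions for the same non-terminal
share a common prefix on the right-hand side.

Productions for B:
  B → P id B
  B → P id id
  B → y

Found common prefix 'P id' in productions for B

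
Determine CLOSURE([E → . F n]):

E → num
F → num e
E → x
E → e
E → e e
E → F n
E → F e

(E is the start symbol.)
To compute CLOSURE, for each item [A → α.Bβ] where B is a non-terminal, add [B → .γ] for all productions B → γ; repeat for the newly added items until nothing changes.

Start with: [E → . F n]
  [E → . F n] has the dot before F: add [F → . num e]
No further items can be added.

CLOSURE = { [E → . F n], [F → . num e] }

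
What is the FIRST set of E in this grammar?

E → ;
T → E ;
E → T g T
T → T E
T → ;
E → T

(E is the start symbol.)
{ ';' }

To compute FIRST(E), examine every production with E on the left-hand side, reading each right-hand side left to right until a non-nullable symbol is reached.

FIRST sets of the other non-terminals involved (by the same procedure, iterated to a fixed point):
  FIRST(T) = { ';' }

From E → ;:
  - ';' is a terminal: add ';' and stop
From E → T g T:
  - T is a non-terminal: add FIRST(T) \ {ε} = { ';' }
    T is not nullable, so stop
From E → T:
  - T is a non-terminal: add FIRST(T) \ {ε} = { ';' }
    T is not nullable, so stop

Collecting: FIRST(E) = { ';' }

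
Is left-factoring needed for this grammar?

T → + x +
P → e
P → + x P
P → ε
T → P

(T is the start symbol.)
Left-factoring is needed when two productions for the same non-terminal
share a common prefix on the right-hand side.

Productions for T:
  T → + x +
  T → P
Productions for P:
  P → e
  P → + x P
  P → ε

No common prefixes found.

Answer: No, left-factoring is not needed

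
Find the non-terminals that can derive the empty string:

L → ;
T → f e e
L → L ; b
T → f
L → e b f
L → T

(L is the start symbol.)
There are no ε-productions, so no non-terminal can derive ε.
No non-terminals are nullable.

Answer: None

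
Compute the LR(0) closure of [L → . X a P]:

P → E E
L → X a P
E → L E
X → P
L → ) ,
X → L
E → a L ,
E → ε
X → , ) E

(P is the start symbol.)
To compute CLOSURE, for each item [A → α.Bβ] where B is a non-terminal, add [B → .γ] for all productions B → γ; repeat for the newly added items until nothing changes.

Start with: [L → . X a P]
  [L → . X a P] has the dot before X: add [X → . P], [X → . L], [X → . , ) E]
  [X → . P] has the dot before P: add [P → . E E]
  [X → . L] has the dot before L: add [L → . ) ,]
  [P → . E E] has the dot before E: add [E → . L E], [E → . a L ,], [E → .]
No further items can be added.

CLOSURE = { [E → . L E], [E → . a L ,], [E → .], [L → . ) ,], [L → . X a P], [P → . E E], [X → . , ) E], [X → . L], [X → . P] }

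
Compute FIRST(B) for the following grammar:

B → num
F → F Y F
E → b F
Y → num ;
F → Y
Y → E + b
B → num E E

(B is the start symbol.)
From B → num:
  - num is a terminal: add 'num' and stop
From B → num E E:
  - num is a terminal: add 'num' and stop

Collecting: FIRST(B) = { 'num' }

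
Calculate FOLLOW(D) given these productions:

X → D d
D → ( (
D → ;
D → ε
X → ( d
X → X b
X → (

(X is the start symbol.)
To compute FOLLOW(D), find every occurrence of D on a right-hand side N → α D β: add FIRST(β) \ {ε}, and if β is empty or nullable also add FOLLOW(N). Iterate to a fixed point.

In X → D d: D is followed by d, add FIRST(d) \ {ε} = { 'd' }

Taking the union: FOLLOW(D) = { 'd' }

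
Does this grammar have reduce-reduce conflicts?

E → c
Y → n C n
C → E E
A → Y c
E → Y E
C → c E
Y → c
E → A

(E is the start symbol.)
Augment with E' → E and build the canonical LR(0) collection (I0 = CLOSURE({[E' → . E]}), then GOTO on every symbol after a dot until no new states appear). It has 14 states:
  I0: { [A → . Y c], [E → . A], [E → . Y E], [E → . c], [E' → . E], [Y → . c], [Y → . n C n] }  — shift
  I1: { [E → A .] }  — reduce
  I2: { [E' → E .] }  — accept
  I3: { [A → . Y c], [A → Y . c], [E → . A], [E → . Y E], [E → . c], [E → Y . E], [Y → . c], [Y → . n C n] }  — shift
  I4: { [E → c .], [Y → c .] }  — 2 reduces
  I5: { [A → . Y c], [C → . E E], [C → . c E], [E → . A], [E → . Y E], [E → . c], [Y → . c], [Y → . n C n], [Y → n . C n] }  — shift
  I6: { [Y → n C . n] }  — shift
  I7: { [A → . Y c], [C → E . E], [E → . A], [E → . Y E], [E → . c], [Y → . c], [Y → . n C n] }  — shift
  I8: { [A → . Y c], [C → c . E], [E → . A], [E → . Y E], [E → . c], [E → c .], [Y → . c], [Y → . n C n], [Y → c .] }  — shift, 2 reduces
  I9: { [C → c E .] }  — reduce
  I10: { [C → E E .] }  — reduce
  I11: { [Y → n C n .] }  — reduce
  I12: { [E → Y E .] }  — reduce
  I13: { [A → Y c .], [E → c .], [Y → c .] }  — 3 reduces

I4 contains complete items [E → c .], [Y → c .] — reduce-reduce conflict.
I8 contains complete items [E → c .], [Y → c .] — reduce-reduce conflict.
I13 contains complete items [A → Y c .], [E → c .], [Y → c .] — reduce-reduce conflict.

Answer: Yes — I4: [E → c .] vs [Y → c .]; I8: [E → c .] vs [Y → c .]; I13: [A → Y c .] vs [E → c .]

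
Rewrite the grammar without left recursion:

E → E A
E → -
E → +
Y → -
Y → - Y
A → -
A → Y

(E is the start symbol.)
E → - E'
E → + E'
E' → A E'
E' → ε
Y → -
Y → - Y
A → -
A → Y

E is directly left-recursive. The standard transformation for
  A → A α₁ | ... | A α_m | β₁ | ... | β_n
is
  A  → β₁ A' | ... | β_n A'
  A' → α₁ A' | ... | α_m A' | ε

E → - becomes E → - E'
E → + becomes E → + E'
E → E A becomes E' → A E'
Add E' → ε

Productions for other non-terminals are unchanged:
  Y → -
  Y → - Y
  A → -
  A → Y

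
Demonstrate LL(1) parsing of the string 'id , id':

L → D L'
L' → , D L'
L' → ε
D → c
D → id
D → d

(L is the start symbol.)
LL(1) parsing maintains a stack (initially the start symbol over $) and the input. At each step: if the stack top is a terminal, match it against the current input token; if it is a non-terminal N, replace it with the RHS of M[N, lookahead] (the unique production whose predict set contains the lookahead).

Stack is shown with the top on the left.

Stack     Input      Action
---------------------------
L $       id , id $  output L → D L'
D L' $    id , id $  output D → id
id L' $   id , id $  match 'id'
L' $      , id $     output L' → , D L'
, D L' $  , id $     match ','
D L' $    id $       output D → id
id L' $   id $       match 'id'
L' $      $          output L' → ε
$         $          accept

The string is accepted.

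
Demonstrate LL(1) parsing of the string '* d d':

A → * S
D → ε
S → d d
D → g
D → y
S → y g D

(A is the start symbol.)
Stack is shown with the top on the left.

Stack  Input    Action
----------------------
A $    * d d $  output A → * S
* S $  * d d $  match '*'
S $    d d $    output S → d d
d d $  d d $    match 'd'
d $    d $      match 'd'
$      $        accept

The string is accepted.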